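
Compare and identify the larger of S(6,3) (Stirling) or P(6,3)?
P(6,3)

Solution: S(6,3) = 3·S(5,3) + S(5,2) = 3·25 + 15 = 90; P(6,3) = 120.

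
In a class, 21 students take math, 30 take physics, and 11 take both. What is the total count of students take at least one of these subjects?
40

|A∪B| = |A|+|B|-|A∩B| = 21+30-11 = 40.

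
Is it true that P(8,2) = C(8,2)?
P(8,2) = 56 but C(8,2) = 28; they differ by a factor of 2! = 2, so the statement does not hold.
Final answer: False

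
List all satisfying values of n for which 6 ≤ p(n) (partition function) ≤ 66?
5, 6, 7, 8, 9, 10, 11
Tabulating p(n) via p(n) = p(n−1) + p(n−2) − p(n−5) − p(n−7) + …: p(4)=5; p(5)=7; p(6)=11; p(7)=15; p(8)=22; p(9)=30; p(10)=42; p(11)=56; p(12)=77. So valid n = 5, 6, 7, 8, 9, 10, 11.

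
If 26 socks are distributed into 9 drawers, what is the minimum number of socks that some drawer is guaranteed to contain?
3

Working:
Pigeonhole: ⌈26/9⌉ = 3.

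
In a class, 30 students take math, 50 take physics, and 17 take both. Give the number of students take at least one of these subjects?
63
|A∪B| = |A|+|B|-|A∩B| = 30+50-17 = 63.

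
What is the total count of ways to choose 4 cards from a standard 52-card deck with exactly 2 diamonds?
57,798

Working:
13 diamonds and 39 non-diamonds: C(13,2) × C(39,2) = 78 × 741 = 57,798.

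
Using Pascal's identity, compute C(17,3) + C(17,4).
3,060

Reasoning: C(17,3) + C(17,4) = C(18,4) = 3,060.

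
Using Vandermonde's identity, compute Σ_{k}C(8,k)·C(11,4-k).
3,876

Reasoning: = C(8+11,4) = C(19,4) = 3,876.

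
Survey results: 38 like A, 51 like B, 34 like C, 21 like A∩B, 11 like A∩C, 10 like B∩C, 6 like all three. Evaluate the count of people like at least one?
87

|A∪B∪C| = 38+51+34-21-11-10+6 = 87.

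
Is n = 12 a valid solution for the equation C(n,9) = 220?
Yes

Reasoning: C(12,9) = 12·11·10·9·8·7·6·5·4/9! = 79,833,600/362,880 = 220, which equals 220.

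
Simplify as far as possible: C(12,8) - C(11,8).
C(12,8) - C(11,8) = C(11,7) = 330.
Final answer: 330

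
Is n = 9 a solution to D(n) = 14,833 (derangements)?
D(9) = (9-1)·[D(8) + D(7)] = 8·[14,833 + 1,854] = 133,496, which does not equal 14,833.
Final answer: No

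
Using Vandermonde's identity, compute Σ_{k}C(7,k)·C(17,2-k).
= C(7+17,2) = C(24,2) = 276.
Final answer: 276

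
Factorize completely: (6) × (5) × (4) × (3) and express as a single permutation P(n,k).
P(6,4) = 6!/(2)!

Product of 4 consecutive descending integers starting at 6: P(6,4) = 6!/2! = 360.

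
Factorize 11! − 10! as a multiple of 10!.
11! − 10! = 11·10! − 10! = (11 − 1)·10! = 10 × 10! = 36,288,000.
Final answer: 10 × 10! = 36,288,000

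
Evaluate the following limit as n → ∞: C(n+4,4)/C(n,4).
1
Both numerator and denominator grow as n^4/4! for large n, so the ratio → 1.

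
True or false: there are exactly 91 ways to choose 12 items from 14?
True

C(14,12) = 91.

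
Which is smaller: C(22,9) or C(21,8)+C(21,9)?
By Pascal's identity: C(22,9) = C(21,8)+C(21,9) = 497,420. Equal.
Final answer: Equal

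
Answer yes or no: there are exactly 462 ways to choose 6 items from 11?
Yes

Explanation: C(11,6) = 462.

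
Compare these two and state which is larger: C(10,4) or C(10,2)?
C(10,4)=210, C(10,2)=45.
Final answer: C(10,4)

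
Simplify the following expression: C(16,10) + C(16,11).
12,376

Working:
By Pascal's identity: C(17,11) = 12,376.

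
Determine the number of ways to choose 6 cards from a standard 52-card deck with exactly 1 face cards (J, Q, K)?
7,896,096

Reasoning: 12 face cards and 40 non-face cards: C(12,1) × C(40,5) = 12 × 658,008 = 7,896,096.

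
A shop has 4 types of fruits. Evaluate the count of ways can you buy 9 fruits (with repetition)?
220
Stars and bars: C(9+4-1, 9) = C(12, 9) = 220.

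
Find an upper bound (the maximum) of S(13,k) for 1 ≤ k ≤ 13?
9,321,312

Working:
Row S(13,k) for k = 1..13 (via S(n,k) = k·S(n−1,k) + S(n−1,k−1)): 1, 4,095, 261,625, 2,532,530, 7,508,501, 9,321,312, 5,715,424, 1,899,612, 359,502, 39,325, 2,431, 78, 1. The row is unimodal; maximum at k = 6: 9,321,312.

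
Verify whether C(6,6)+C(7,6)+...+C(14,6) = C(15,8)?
Hockey stick identity gives Σ = C(15,7) = 6,435; RHS C(15,8) = 6,435.
Final answer: True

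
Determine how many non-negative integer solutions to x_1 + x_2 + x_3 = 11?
78

Working:
C(11+3-1, 3-1) = 78.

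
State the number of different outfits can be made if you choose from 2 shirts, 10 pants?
20

By the multiplication principle: 2 × 10 = 20.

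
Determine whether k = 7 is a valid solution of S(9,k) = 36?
No
S(9,7) = 7·S(8,7) + S(8,6) = 7·28 + 266 = 462, which does not equal 36.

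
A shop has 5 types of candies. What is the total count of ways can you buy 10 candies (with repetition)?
1,001

Stars and bars: C(10+5-1, 10) = C(14, 10) = 1,001.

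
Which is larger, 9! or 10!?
10!

Working:
9!=362,880, 10!=3,628,800. 10! > 9!.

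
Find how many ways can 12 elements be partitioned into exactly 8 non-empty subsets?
159,027

Explanation: This equals S(12,8), the Stirling number of the 2nd kind.
Using the Stirling recurrence: S(n,k) = k·S(n-1,k) + S(n-1,k-1)
S(12,8) = 8·S(11,8) + S(11,7)
         = 8·11880 + 63987
         = 95040 + 63987
         = 159,027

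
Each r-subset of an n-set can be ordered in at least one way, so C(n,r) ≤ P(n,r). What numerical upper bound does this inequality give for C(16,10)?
P(16,10) = 16·15·14·13·12·11·10·9·8·7 = 29,059,430,400, so C(16,10) ≤ 29,059,430,400. (The bound is loose by a factor of 10! = 3,628,800: C(16,10) = 29,059,430,400/3,628,800 = 8,008.)

Answer: 29,059,430,400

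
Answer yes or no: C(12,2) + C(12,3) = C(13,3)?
Yes
Pascal's identity: LHS = 66 + 220 = 286; RHS = C(13,3) = 286. Both sides agree, so the statement holds.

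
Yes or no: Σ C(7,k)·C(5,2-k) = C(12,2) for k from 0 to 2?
Yes

Solution: Vandermonde's identity gives C(12,2) = 66; RHS C(12,2) = 66.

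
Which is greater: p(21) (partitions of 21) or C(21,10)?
C(21,10)

Solution: Pentagonal recurrence p(n) = p(n−1) + p(n−2) − p(n−5) − p(n−7) + …: p(21) = p(20) + p(19) − p(16) − p(14) + p(9) + p(6) = 627 + 490 − 231 − 135 + 30 + 11 = 792; C(21,10) = 352,716.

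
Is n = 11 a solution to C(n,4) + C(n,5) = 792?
Yes

Working:
C(11,4) + C(11,5) = 330 + 462 = 792, which equals 792.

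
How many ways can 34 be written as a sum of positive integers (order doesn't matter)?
Pentagonal recurrence p(n) = p(n−1) + p(n−2) − p(n−5) − p(n−7) + …: p(34) = p(33) + p(32) − p(29) − p(27) + p(22) + p(19) − p(12) − p(8) = 10,143 + 8,349 − 4,565 − 3,010 + 1,002 + 490 − 77 − 22 = 12,310.

Answer: 12,310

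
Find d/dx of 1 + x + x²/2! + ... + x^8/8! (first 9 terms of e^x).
1 + x + x²/2! + ... + x^7/7!

Explanation: Differentiating term by term gives the first 8 terms of e^x.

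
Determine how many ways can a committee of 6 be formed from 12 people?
924

Solution: C(12,6) = 12! / (6! × (12-6)!)
         = 12! / (6! × 6!)
         = 924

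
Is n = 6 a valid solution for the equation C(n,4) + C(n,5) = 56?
No

C(6,4) + C(6,5) = 15 + 6 = 21, which does not equal 56.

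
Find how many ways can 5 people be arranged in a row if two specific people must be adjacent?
48

Solution: Treat pair as unit: (5-1)! arrangements × 2 internal orders = 48.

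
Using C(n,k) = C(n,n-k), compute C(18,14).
3,060

C(18,14) = C(18,4) = 3,060.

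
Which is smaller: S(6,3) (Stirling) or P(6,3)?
S(6,3)

Reasoning: S(6,3) = 3·S(5,3) + S(5,2) = 3·25 + 15 = 90; P(6,3) = 120.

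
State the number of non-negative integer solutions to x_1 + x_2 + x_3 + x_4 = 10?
286

Explanation: C(10+4-1, 4-1) = 286.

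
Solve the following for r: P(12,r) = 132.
2

Explanation: P(12,r) = 12·11·…·(12−r+1), a product of r factors. Multiplying down from 12: 12 = 12; 12·11 = 132 ✓ (2 factors). So r = 2.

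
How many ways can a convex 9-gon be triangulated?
429

Explanation: Using the Catalan number formula: C_n = C(2n, n) / (n+1)
C_7 = C(14, 7) / (7+1)
     = 3432 / 8
     = 429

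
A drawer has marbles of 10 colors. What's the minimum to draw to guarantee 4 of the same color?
Worst case: 3 of each = 30. One more: 31.

Answer: 31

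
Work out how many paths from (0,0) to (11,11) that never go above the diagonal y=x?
58,786

Reasoning: Counted by the Catalan number C_11: C_11 = C(22,11)/(11+1) = 705,432/12 = 58,786.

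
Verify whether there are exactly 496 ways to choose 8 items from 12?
False

C(12,8) = 495 ≠ 496.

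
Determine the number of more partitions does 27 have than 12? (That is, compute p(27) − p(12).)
2,933

Explanation: Pentagonal recurrence p(n) = p(n−1) + p(n−2) − p(n−5) − p(n−7) + …: p(27) = p(26) + p(25) − p(22) − p(20) + p(15) + p(12) − p(5) − p(1) = 2,436 + 1,958 − 1,002 − 627 + 176 + 77 − 7 − 1 = 3,010.
p(12) = p(11) + p(10) − p(7) − p(5) + p(0) = 56 + 42 − 15 − 7 + 1 = 77.
Difference = 3,010 − 77 = 2,933.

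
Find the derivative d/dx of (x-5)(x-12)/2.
(2x - 17)/2

Explanation: d/dx[(x-5)(x-12)] = (x-12) + (x-5) = 2x - 17. Dividing by 2 gives (2x - 17)/2.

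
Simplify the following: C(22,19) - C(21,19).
1,330

Solution: C(22,19) - C(21,19) = C(21,18) = 1,330.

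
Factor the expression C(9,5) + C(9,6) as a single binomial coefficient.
C(10,6)

Reasoning: By Pascal's identity: C(9,5) + C(9,6) = C(10,6) = 210.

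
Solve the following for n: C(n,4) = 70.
8

Solution: C(n,4) = n(n−1)(n−2)(n−3)/4! is increasing in n, and n(n−1)(n−2)(n−3) = 4!·70 = 1,680 ≈ (n−1.5)^4 gives n ≈ 7.9. Check: C(6,4) = 15, C(7,4) = 35, C(8,4) = 70 ✓. So n = 8.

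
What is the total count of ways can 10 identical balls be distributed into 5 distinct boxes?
1,001

Explanation: C(10+5-1, 5-1) = C(14, 4) = 1,001.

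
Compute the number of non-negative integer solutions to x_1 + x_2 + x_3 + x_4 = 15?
816

Working:
C(15+4-1, 4-1) = 816.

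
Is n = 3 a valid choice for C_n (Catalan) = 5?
Yes
C_3 = C(6,3)/(3+1) = 20/4 = 5, which equals 5.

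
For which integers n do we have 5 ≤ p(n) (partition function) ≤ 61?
4, 5, 6, 7, 8, 9, 10, 11

Working:
Tabulating p(n) via p(n) = p(n−1) + p(n−2) − p(n−5) − p(n−7) + …: p(3)=3; p(4)=5; p(5)=7; p(6)=11; p(7)=15; p(8)=22; p(9)=30; p(10)=42; p(11)=56; p(12)=77. So valid n = 4, 5, 6, 7, 8, 9, 10, 11.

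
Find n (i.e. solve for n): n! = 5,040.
7

Explanation: n! is strictly increasing. 5! = 120, 6! = 720, 7! = 5,040 ✓. So n = 7.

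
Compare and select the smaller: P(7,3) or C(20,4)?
P(7,3)=210, C(20,4)=4,845.

Answer: P(7,3)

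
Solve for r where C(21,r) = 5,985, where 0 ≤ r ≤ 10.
C(21,r) is increasing for 0 ≤ r ≤ 10. Stepping up (C(21,r+1) = C(21,r)·(21−r)/(r+1)): C(21,1) = 21, C(21,2) = 210, C(21,3) = 1,330, C(21,4) = 5,985 ✓. So r = 4.
Final answer: 4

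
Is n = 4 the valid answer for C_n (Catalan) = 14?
C_4 = C(8,4)/(4+1) = 70/5 = 14, which equals 14.
Final answer: Yes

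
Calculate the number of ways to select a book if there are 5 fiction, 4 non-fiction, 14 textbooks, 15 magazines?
38

Solution: By the addition principle: 5 + 4 + 14 + 15 = 38.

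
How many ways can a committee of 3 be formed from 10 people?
120

Solution: C(10,3) = 10! / (3! × (10-3)!)
         = 10! / (3! × 7!)
         = 120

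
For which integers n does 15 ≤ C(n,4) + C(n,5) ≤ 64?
6, 7

C(5,4)+C(5,5)=6; C(6,4)+C(6,5)=21; C(7,4)+C(7,5)=56; C(8,4)+C(8,5)=126. So valid n = 6, 7.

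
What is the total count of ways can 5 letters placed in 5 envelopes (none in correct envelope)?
Using D(n) = (n-1)[D(n-1) + D(n-2)]:
D(5) = (5-1) × [D(4) + D(3)]
      = 4 × [9 + 2]
      = 4 × 11
      = 44

Answer: 44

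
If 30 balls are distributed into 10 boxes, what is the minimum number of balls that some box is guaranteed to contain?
3
Pigeonhole: ⌈30/10⌉ = 3.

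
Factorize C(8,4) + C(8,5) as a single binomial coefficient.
C(9,5)

Working:
By Pascal's identity: C(8,4) + C(8,5) = C(9,5) = 126.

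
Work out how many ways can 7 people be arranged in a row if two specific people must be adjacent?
1,440

Solution: Treat pair as unit: (7-1)! arrangements × 2 internal orders = 1,440.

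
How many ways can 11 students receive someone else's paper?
Using D(n) = (n-1)[D(n-1) + D(n-2)]:
D(11) = (11-1) × [D(10) + D(9)]
      = 10 × [1334961 + 133496]
      = 10 × 1468457
      = 14,684,570

Answer: 14,684,570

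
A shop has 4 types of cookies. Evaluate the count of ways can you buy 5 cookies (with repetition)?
56
Stars and bars: C(5+4-1, 5) = C(8, 5) = 56.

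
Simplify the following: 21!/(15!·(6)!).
54,264

Solution: This is C(21,15) = 54,264.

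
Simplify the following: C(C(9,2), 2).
630

Reasoning: C(9,2) = 36, then C(36, 2) = 630.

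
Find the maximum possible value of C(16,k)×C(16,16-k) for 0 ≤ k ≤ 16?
165,636,900

Working:
C(16,k)·C(16,16-k) = C(16,k)², maximised at the centre k = 8: C(16,8)² = 165,636,900.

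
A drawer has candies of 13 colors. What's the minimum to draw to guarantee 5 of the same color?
53

Solution: Worst case: 4 of each = 52. One more: 53.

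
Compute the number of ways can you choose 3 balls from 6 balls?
20
C(6,3) = 6! / (3! × (6-3)!)
         = 6! / (3! × 3!)
         = 20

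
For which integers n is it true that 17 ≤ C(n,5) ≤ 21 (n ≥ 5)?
7

Working:
C(6,5)=6; C(7,5)=21; C(8,5)=56. So valid n = 7.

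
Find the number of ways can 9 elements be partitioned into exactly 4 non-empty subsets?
7,770
This equals S(9,4), the Stirling number of the 2nd kind.
Using the Stirling recurrence: S(n,k) = k·S(n-1,k) + S(n-1,k-1)
S(9,4) = 4·S(8,4) + S(8,3)
         = 4·1701 + 966
         = 6804 + 966
         = 7,770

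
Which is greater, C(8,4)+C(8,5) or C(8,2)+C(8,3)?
C(8,4)+C(8,5)

Working:
First=126, Second=84.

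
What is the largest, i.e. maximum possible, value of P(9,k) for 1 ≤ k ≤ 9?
362,880

Reasoning: P(9,k) increases in k, so maximum at k = 9: 9! = 362,880.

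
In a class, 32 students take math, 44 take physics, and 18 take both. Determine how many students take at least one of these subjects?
58
|A∪B| = |A|+|B|-|A∩B| = 32+44-18 = 58.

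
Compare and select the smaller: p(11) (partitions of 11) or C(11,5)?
p(11)

Solution: Pentagonal recurrence p(n) = p(n−1) + p(n−2) − p(n−5) − p(n−7) + …: p(11) = p(10) + p(9) − p(6) − p(4) = 42 + 30 − 11 − 5 = 56; C(11,5) = 462.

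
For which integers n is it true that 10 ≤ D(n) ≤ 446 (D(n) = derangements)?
5, 6
Using D(n) = (n−1)[D(n−1) + D(n−2)] with D(1)=0, D(2)=1: D(4)=9; D(5)=44; D(6)=265; D(7)=1,854. So valid n = 5, 6.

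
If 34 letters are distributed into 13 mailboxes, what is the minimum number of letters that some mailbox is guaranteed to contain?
3

Working:
Pigeonhole: ⌈34/13⌉ = 3.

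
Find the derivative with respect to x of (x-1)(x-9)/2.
(2x - 10)/2
d/dx[(x-1)(x-9)] = (x-9) + (x-1) = 2x - 10. Dividing by 2 gives (2x - 10)/2.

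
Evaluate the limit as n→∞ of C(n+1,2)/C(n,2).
1
Both numerator and denominator grow as n^2/2! for large n, so the ratio → 1.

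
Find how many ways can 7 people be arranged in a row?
5,040

Reasoning: Arrangements of 7 distinct objects: 7! = 5,040.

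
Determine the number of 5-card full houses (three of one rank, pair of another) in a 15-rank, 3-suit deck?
630

Triple rank: 15. Triple suits: C(3,3)=1. Pair rank: 14. Pair suits: C(3,2)=3. Total: 630.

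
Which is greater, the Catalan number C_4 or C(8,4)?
C(8,4)

Solution: C_4 = C(8,4)/(4+1) = 70/5 = 14; C(8,4) = 70.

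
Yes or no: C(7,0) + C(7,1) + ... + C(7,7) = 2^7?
Yes

Binomial theorem with x = y = 1: Σ C(7,i) = (1+1)^7 = 2^7 = 128. The statement holds.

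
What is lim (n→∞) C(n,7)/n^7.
1/5040

Reasoning: C(n,7) ≈ n^7/7! for large n. Limit = 1/7! = 1/5040.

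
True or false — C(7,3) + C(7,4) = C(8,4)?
True

Working:
Pascal's identity: LHS = 35 + 35 = 70; RHS = C(8,4) = 70. Both sides agree, so the statement holds.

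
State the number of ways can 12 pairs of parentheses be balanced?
208,012

Explanation: Using the Catalan number formula: C_n = C(2n, n) / (n+1)
C_12 = C(24, 12) / (12+1)
     = 2704156 / 13
     = 208,012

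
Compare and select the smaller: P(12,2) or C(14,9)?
P(12,2)=132, C(14,9)=2,002.

Answer: P(12,2)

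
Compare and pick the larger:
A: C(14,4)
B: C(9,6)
A=C(14,4)=1,001, B=C(9,6)=84.

Answer: A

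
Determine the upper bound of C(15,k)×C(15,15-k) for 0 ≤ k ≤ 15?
41,409,225

Explanation: C(15,k)·C(15,15-k) = C(15,k)², maximised at the centre k = 7: C(15,7)² = 41,409,225.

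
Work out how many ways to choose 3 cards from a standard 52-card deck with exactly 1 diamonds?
9,633

Reasoning: 13 diamonds and 39 non-diamonds: C(13,1) × C(39,2) = 13 × 741 = 9,633.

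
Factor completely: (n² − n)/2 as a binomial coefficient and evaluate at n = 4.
(n² − n)/2 = n(n−1)/2 = C(n,2). At n = 4: C(4,2) = 6.

Answer: C(n,2); C(4,2) = 6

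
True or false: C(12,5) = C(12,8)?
C(12,5) = 792 but C(12,8) = 495; symmetry gives C(12,5) = C(12,7), not C(12,8).
Final answer: False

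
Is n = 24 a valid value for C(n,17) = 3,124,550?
C(24,17) = 24·23·22·21·20·19·18·17·16·15·14·13·12·11·10·9·8/17! = 123,104,841,613,737,984,000/355,687,428,096,000 = 346,104, which does not equal 3,124,550.
Final answer: No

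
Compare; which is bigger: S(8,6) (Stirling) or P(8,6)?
P(8,6)

Explanation: S(8,6) = 6·S(7,6) + S(7,5) = 6·21 + 140 = 266; P(8,6) = 20,160.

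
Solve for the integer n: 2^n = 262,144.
18

Solution: 262,144 = 1,024 × 256 = 2^10 × 2^8 = 2^18, so n = 18.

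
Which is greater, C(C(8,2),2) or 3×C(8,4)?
C(C(8,2),2)

Solution: C(C(8,2),2)=378, 3×C(8,4)=210.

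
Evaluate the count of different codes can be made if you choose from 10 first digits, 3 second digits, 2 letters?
By the multiplication principle: 10 × 3 × 2 = 60.

Answer: 60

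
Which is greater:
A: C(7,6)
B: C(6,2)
A=C(7,6)=7, B=C(6,2)=15.
Final answer: B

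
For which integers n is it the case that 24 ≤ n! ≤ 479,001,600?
4, 5, 6, 7, 8, 9, 10, 11, 12

Solution: n! is strictly increasing; 4! = 24 and 12! = 479,001,600, so valid n = 4, 5, 6, 7, 8, 9, 10, 11, 12.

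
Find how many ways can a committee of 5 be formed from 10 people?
252

Solution: C(10,5) = 10! / (5! × (10-5)!)
         = 10! / (5! × 5!)
         = 252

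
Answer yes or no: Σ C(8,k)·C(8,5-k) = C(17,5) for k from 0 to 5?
No

Vandermonde's identity gives C(16,5) = 4,368; RHS C(17,5) = 6,188.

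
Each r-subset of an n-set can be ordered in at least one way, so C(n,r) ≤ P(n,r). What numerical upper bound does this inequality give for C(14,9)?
726,485,760

Reasoning: P(14,9) = 14·13·12·11·10·9·8·7·6 = 726,485,760, so C(14,9) ≤ 726,485,760. (The bound is loose by a factor of 9! = 362,880: C(14,9) = 726,485,760/362,880 = 2,002.)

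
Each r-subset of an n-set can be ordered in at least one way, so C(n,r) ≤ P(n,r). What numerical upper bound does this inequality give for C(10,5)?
P(10,5) = 10·9·8·7·6 = 30,240, so C(10,5) ≤ 30,240. (The bound is loose by a factor of 5! = 120: C(10,5) = 30,240/120 = 252.)
Final answer: 30,240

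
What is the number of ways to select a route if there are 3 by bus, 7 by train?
10

By the addition principle: 3 + 7 = 10.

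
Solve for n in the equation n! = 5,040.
n! is strictly increasing. 5! = 120, 6! = 720, 7! = 5,040 ✓. So n = 7.

Answer: 7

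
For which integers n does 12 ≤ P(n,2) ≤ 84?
P(3,2)=6; P(4,2)=12; P(5,2)=20; P(6,2)=30; P(7,2)=42; P(8,2)=56; P(9,2)=72; P(10,2)=90. So valid n = 4, 5, 6, 7, 8, 9.
Final answer: 4, 5, 6, 7, 8, 9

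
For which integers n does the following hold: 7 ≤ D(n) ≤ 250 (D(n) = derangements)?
4, 5

Working:
Using D(n) = (n−1)[D(n−1) + D(n−2)] with D(1)=0, D(2)=1: D(3)=2; D(4)=9; D(5)=44; D(6)=265. So valid n = 4, 5.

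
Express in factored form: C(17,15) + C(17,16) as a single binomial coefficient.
C(18,16)

Working:
By Pascal's identity: C(17,15) + C(17,16) = C(18,16) = 153.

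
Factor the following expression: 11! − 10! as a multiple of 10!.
10 × 10! = 36,288,000

Working:
11! − 10! = 11·10! − 10! = (11 − 1)·10! = 10 × 10! = 36,288,000.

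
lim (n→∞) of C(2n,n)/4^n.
0

Working:
C(2n,n) ~ 4^n/√(πn), so C(2n,n)/4^n ~ 1/√(πn) → 0.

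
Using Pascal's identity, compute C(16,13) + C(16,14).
C(16,13) + C(16,14) = C(17,14) = 680.

Answer: 680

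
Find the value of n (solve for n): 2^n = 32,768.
15

Solution: 32,768 = 1,024 × 32 = 2^10 × 2^5 = 2^15, so n = 15.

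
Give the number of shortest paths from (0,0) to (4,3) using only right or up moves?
35
Choose 4 rights from 7 moves: C(7,4) = 35.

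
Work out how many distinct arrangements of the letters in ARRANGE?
Word has 7 letters (A=2, R=2, N=1, G=1, E=1). Arrangements: 7!/Π(k!) = 1,260.
Final answer: 1,260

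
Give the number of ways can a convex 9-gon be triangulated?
429

Working:
Using the Catalan number formula: C_n = C(2n, n) / (n+1)
C_7 = C(14, 7) / (7+1)
     = 3432 / 8
     = 429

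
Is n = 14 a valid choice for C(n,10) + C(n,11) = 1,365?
Yes

Working:
C(14,10) + C(14,11) = 1,001 + 364 = 1,365, which equals 1,365.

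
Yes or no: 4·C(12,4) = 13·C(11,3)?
No

Reasoning: Absorption identity k·C(n,k) = n·C(n-1,k-1). LHS = 4·495 = 1,980; RHS = 13·165 = 2,145.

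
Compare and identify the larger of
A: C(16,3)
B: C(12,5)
B

Explanation: A=C(16,3)=560, B=C(12,5)=792.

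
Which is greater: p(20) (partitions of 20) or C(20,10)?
C(20,10)

Solution: Pentagonal recurrence p(n) = p(n−1) + p(n−2) − p(n−5) − p(n−7) + …: p(20) = p(19) + p(18) − p(15) − p(13) + p(8) + p(5) = 490 + 385 − 176 − 101 + 22 + 7 = 627; C(20,10) = 184,756.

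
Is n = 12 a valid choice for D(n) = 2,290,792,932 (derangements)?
No

D(12) = (12-1)·[D(11) + D(10)] = 11·[14,684,570 + 1,334,961] = 176,214,841, which does not equal 2,290,792,932.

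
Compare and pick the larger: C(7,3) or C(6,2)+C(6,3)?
Equal

Solution: By Pascal's identity: C(7,3) = C(6,2)+C(6,3) = 35. Equal.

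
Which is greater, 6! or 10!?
6!=720, 10!=3,628,800. 10! > 6!.

Answer: 10!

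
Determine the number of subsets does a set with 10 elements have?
Each element can be included or excluded: 2^10 = 1,024.
Final answer: 1,024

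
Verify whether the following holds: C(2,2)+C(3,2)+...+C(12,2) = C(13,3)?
True

Solution: Hockey stick identity gives Σ = C(13,3) = 286; RHS C(13,3) = 286.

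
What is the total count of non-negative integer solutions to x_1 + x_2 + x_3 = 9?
55

C(9+3-1, 3-1) = 55.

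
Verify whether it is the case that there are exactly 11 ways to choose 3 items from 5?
False

Reasoning: C(5,3) = 10 ≠ 11.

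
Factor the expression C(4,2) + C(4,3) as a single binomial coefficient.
By Pascal's identity: C(4,2) + C(4,3) = C(5,3) = 10.

Answer: C(5,3)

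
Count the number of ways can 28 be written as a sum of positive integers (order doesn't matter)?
3,718

Reasoning: Pentagonal recurrence p(n) = p(n−1) + p(n−2) − p(n−5) − p(n−7) + …: p(28) = p(27) + p(26) − p(23) − p(21) + p(16) + p(13) − p(6) − p(2) = 3,010 + 2,436 − 1,255 − 792 + 231 + 101 − 11 − 2 = 3,718.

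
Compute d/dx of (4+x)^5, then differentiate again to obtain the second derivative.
20(4+x)^3

Solution: First derivative: 5(4+x)^{4}. Second derivative: 5·4·(4+x)^{3} = 20(4+x)^{3}.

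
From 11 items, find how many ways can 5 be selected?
462

Solution: C(11,5) = 11! / (5! × (11-5)!)
         = 11! / (5! × 6!)
         = 462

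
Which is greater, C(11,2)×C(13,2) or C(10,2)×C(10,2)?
C(11,2)×C(13,2)
C(11,2)×C(13,2)=4,290, C(10,2)×C(10,2)=2,025.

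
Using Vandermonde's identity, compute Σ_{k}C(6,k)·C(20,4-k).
14,950

Solution: = C(6+20,4) = C(26,4) = 14,950.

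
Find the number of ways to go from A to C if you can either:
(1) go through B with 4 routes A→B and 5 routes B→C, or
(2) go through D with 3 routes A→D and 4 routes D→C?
32

Solution: Route via B: 4×5=20. Route via D: 3×4=12. Total: 32.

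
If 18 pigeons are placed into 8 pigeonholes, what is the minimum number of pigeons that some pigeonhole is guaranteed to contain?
3
Pigeonhole: ⌈18/8⌉ = 3.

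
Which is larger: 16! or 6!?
16!=20,922,789,888,000, 6!=720. 16! > 6!.

Answer: 16!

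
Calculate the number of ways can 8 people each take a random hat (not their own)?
14,833
Using D(n) = (n-1)[D(n-1) + D(n-2)]:
D(8) = (8-1) × [D(7) + D(6)]
      = 7 × [1854 + 265]
      = 7 × 2119
      = 14,833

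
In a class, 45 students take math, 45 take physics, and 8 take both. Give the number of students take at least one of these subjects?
82

|A∪B| = |A|+|B|-|A∩B| = 45+45-8 = 82.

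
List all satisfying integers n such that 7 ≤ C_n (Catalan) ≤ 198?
4, 5, 6

Solution: C_3=5; C_4=14; C_5=42; C_6=132; C_7=429. So valid n = 4, 5, 6.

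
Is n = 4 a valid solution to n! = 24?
Yes

Solution: 4! = 4·3! = 4·6 = 24, which equals 24.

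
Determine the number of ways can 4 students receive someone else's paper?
9

Explanation: Using D(n) = (n-1)[D(n-1) + D(n-2)]:
D(4) = (4-1) × [D(3) + D(2)]
      = 3 × [2 + 1]
      = 3 × 3
      = 9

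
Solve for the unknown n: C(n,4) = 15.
6

Working:
C(n,4) = n(n−1)(n−2)(n−3)/4! is increasing in n, and n(n−1)(n−2)(n−3) = 4!·15 = 360 ≈ (n−1.5)^4 gives n ≈ 5.9. Check: C(4,4) = 1, C(5,4) = 5, C(6,4) = 15 ✓. So n = 6.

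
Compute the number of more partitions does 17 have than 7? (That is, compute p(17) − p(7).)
Pentagonal recurrence p(n) = p(n−1) + p(n−2) − p(n−5) − p(n−7) + …: p(17) = p(16) + p(15) − p(12) − p(10) + p(5) + p(2) = 231 + 176 − 77 − 42 + 7 + 2 = 297.
p(7) = p(6) + p(5) − p(2) − p(0) = 11 + 7 − 2 − 1 = 15.
Difference = 297 − 15 = 282.
Final answer: 282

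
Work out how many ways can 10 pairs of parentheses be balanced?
16,796

Explanation: Using the Catalan number formula: C_n = C(2n, n) / (n+1)
C_10 = C(20, 10) / (10+1)
     = 184756 / 11
     = 16,796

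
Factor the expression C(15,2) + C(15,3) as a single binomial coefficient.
By Pascal's identity: C(15,2) + C(15,3) = C(16,3) = 560.

Answer: C(16,3)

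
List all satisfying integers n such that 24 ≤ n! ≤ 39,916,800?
4, 5, 6, 7, 8, 9, 10, 11

Solution: n! is strictly increasing; 4! = 24 and 11! = 39,916,800, so valid n = 4, 5, 6, 7, 8, 9, 10, 11.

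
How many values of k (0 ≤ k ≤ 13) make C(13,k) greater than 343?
6

Working:
Row 13 is unimodal and symmetric about k=13/2. C(13,3)=286 ≤ 343; C(13,4)=715 > 343; by symmetry C(13,k) > 343 for k = 4..9. That's 9 - 4 + 1 = 6 values.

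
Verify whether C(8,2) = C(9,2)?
LHS = C(8,2) = 28; RHS = C(9,2) = 36. 28 ≠ 36, so the statement does not hold.

Answer: False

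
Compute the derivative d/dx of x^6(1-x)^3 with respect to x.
6x^5(1-x)^3 - 3x^6(1-x)^2

Solution: Product rule: 6x^{5}(1-x)^{3} + x^6·(-3)(1-x)^{2}.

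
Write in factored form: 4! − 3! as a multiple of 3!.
3 × 3! = 18

Working:
4! − 3! = 4·3! − 3! = (4 − 1)·3! = 3 × 3! = 18.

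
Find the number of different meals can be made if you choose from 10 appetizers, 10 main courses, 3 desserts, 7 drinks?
By the multiplication principle: 10 × 10 × 3 × 7 = 2,100.
Final answer: 2,100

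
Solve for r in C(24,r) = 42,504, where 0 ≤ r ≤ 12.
5

Reasoning: C(24,r) is increasing for 0 ≤ r ≤ 12. Stepping up (C(24,r+1) = C(24,r)·(24−r)/(r+1)): C(24,1) = 24, C(24,2) = 276, C(24,3) = 2,024, C(24,4) = 10,626, C(24,5) = 42,504 ✓. So r = 5.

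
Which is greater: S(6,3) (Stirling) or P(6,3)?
P(6,3)

Reasoning: S(6,3) = 3·S(5,3) + S(5,2) = 3·25 + 15 = 90; P(6,3) = 120.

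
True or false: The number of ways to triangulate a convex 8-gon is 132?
Triangulations of a convex 8-gon are counted by the Catalan number C_6: C_6 = C(12,6)/(6+1) = 924/7 = 132.
Final answer: True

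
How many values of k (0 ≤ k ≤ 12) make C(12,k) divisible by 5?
4
Checking C(12,k) mod 5 for k = 0..12: divisible at k = 3, 4, 8, 9. That's 4 values.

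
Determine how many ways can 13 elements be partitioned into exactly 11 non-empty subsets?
2,431
This equals S(13,11), the Stirling number of the 2nd kind.
Using the Stirling recurrence: S(n,k) = k·S(n-1,k) + S(n-1,k-1)
S(13,11) = 11·S(12,11) + S(12,10)
         = 11·66 + 1705
         = 726 + 1705
         = 2,431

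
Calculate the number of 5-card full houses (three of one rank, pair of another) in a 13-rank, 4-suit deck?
3,744

Working:
Triple rank: 13. Triple suits: C(4,3)=4. Pair rank: 12. Pair suits: C(4,2)=6. Total: 3,744.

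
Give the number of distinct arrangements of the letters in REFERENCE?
7,560

Working:
Word has 9 letters (R=2, E=4, F=1, N=1, C=1). Arrangements: 9!/Π(k!) = 7,560.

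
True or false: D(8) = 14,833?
True
Derangements of 8 elements: D(8) = (8-1)·[D(7) + D(6)] = 7·[1,854 + 265] = 14,833.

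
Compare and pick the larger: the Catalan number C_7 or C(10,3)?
C_7

Solution: C_7 = C(14,7)/(7+1) = 3,432/8 = 429; C(10,3) = 120.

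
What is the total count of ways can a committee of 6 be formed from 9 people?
84

Solution: C(9,6) = 9! / (6! × (9-6)!)
         = 9! / (6! × 3!)
         = 84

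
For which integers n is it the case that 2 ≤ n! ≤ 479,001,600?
2, 3, 4, 5, 6, 7, 8, 9, 10, 11, 12
n! is strictly increasing; 2! = 2 and 12! = 479,001,600, so valid n = 2, 3, 4, 5, 6, 7, 8, 9, 10, 11, 12.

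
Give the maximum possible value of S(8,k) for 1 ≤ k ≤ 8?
1,701

Solution: Row S(8,k) for k = 1..8 (via S(n,k) = k·S(n−1,k) + S(n−1,k−1)): 1, 127, 966, 1,701, 1,050, 266, 28, 1. The row is unimodal; maximum at k = 4: 1,701.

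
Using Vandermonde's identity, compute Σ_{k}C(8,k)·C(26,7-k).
5,379,616
= C(8+26,7) = C(34,7) = 5,379,616.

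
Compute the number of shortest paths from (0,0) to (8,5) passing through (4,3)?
To (4,3): C(7,4)=35. From there: C(6,4)=15. Total: 525.
Final answer: 525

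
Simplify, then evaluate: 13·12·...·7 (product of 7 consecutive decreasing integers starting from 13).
8,648,640

Working:
This is P(13,7) = 13!/(6)! = 8,648,640.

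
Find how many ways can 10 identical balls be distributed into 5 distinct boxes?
1,001

Solution: C(10+5-1, 5-1) = C(14, 4) = 1,001.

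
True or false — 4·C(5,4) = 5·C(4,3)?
Absorption identity k·C(n,k) = n·C(n-1,k-1). LHS = 4·5 = 20; RHS = 5·4 = 20.

Answer: True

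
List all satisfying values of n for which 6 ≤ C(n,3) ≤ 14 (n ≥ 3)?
C(4,3)=4; C(5,3)=10; C(6,3)=20. So valid n = 5.

Answer: 5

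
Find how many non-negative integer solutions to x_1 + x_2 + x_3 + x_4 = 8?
165

Solution: C(8+4-1, 4-1) = 165.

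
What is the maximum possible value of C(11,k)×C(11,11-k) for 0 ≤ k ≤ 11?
213,444

Working:
C(11,k)·C(11,11-k) = C(11,k)², maximised at the centre k = 5: C(11,5)² = 213,444.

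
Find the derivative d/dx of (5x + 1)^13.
65(5x + 1)^12

Explanation: Chain rule: 13(5x+1)^{12} × 5 = 65(5x+1)^{12}.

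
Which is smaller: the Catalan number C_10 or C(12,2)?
C_10 = C(20,10)/(10+1) = 184,756/11 = 16,796; C(12,2) = 66.

Answer: C(12,2)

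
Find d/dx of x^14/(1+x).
(14x^13(1+x) - x^14)/(1+x)²

Reasoning: Quotient rule: [14x^{13}(1+x) - x^14]/(1+x)².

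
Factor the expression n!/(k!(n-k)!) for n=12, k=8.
C(12,8) = 495

Explanation: This is the binomial coefficient C(12,8) = 495.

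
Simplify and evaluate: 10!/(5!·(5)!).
This is C(10,5) = 252.
Final answer: 252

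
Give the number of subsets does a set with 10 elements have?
1,024

Each element can be included or excluded: 2^10 = 1,024.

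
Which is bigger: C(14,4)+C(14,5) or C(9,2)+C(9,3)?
C(14,4)+C(14,5)

Explanation: First=3,003, Second=120.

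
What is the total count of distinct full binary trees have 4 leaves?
Using the Catalan number formula: C_n = C(2n, n) / (n+1)
C_3 = C(6, 3) / (3+1)
     = 20 / 4
     = 5
Final answer: 5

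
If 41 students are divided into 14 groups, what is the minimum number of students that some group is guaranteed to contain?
Pigeonhole: ⌈41/14⌉ = 3.
Final answer: 3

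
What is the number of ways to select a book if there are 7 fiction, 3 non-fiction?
10
By the addition principle: 7 + 3 = 10.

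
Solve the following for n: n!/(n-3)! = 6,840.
20
n!/(n-3)! = n×(n-1)×(n-2), a product of 3 consecutive integers ≈ (n−1)^3. 6,840^(1/3) + 1 ≈ 20.0; check n = 20: 20×19×18 = 6,840 ✓. So n = 20.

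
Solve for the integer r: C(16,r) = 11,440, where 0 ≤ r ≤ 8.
7

C(16,r) is increasing for 0 ≤ r ≤ 8. Stepping up (C(16,r+1) = C(16,r)·(16−r)/(r+1)): C(16,1) = 16, C(16,2) = 120, C(16,3) = 560, C(16,4) = 1,820, C(16,5) = 4,368, C(16,6) = 8,008, C(16,7) = 11,440 ✓. So r = 7.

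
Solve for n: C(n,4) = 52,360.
35
C(n,4) = n(n−1)(n−2)(n−3)/4! is increasing in n, and n(n−1)(n−2)(n−3) = 4!·52,360 = 1,256,640 ≈ (n−1.5)^4 gives n ≈ 35.0. Check: C(33,4) = 40,920, C(34,4) = 46,376, C(35,4) = 52,360 ✓. So n = 35.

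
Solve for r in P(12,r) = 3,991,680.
7

Working:
P(12,r) = 12·11·…·(12−r+1), a product of r factors. Multiplying down from 12: 12 = 12; 12·11 = 132; 12·11·10 = 1,320; 12·11·10·9 = 11,880; 12·11·10·9·8 = 95,040; 12·11·10·9·8·7 = 665,280; 12·11·10·9·8·7·6 = 3,991,680 ✓ (7 factors). So r = 7.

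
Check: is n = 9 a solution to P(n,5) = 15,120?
Yes

Reasoning: P(9,5) = 9·8·7·6·5 = 15,120, which equals 15,120.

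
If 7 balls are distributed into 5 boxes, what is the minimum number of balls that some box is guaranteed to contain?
2

Working:
Pigeonhole: ⌈7/5⌉ = 2.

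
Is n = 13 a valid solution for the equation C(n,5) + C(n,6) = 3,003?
C(13,5) + C(13,6) = 1,287 + 1,716 = 3,003, which equals 3,003.
Final answer: Yes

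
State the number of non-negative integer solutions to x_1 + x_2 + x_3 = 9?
C(9+3-1, 3-1) = 55.
Final answer: 55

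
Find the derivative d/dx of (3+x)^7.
Using the power rule: d/dx (3+x)^7 = 7(3+x)^{6}.

Answer: 7(3+x)^6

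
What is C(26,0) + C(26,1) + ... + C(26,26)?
67,108,864

Working:
Sum of binomial coefficients = 2^26 = 67,108,864.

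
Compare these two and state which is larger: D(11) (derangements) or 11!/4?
D(11)

Explanation: D(11) = (11-1)·[D(10) + D(9)] = 10·[1,334,961 + 133,496] = 14,684,570; 11!/4 = 39,916,800/4 = 9,979,200.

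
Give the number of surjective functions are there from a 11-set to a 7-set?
322,494,480

Solution: Onto functions = 7! × S(11,7)
First compute S(11,7) via recurrence:
Using the Stirling recurrence: S(n,k) = k·S(n-1,k) + S(n-1,k-1)
S(11,7) = 7·S(10,7) + S(10,6)
         = 7·5880 + 22827
         = 41160 + 22827
         = 63,987
Then: 5040 × 63987 = 322,494,480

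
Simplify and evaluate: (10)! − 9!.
3,265,920

Working:
(10)! − 9! = (10)·9! − 9! = (10−1)·9! = 9·9! = 3,265,920.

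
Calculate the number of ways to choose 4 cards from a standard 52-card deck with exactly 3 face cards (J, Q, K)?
8,800

Solution: 12 face cards and 40 non-face cards: C(12,3) × C(40,1) = 220 × 40 = 8,800.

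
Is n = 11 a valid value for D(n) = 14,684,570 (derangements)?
Yes

D(11) = (11-1)·[D(10) + D(9)] = 10·[1,334,961 + 133,496] = 14,684,570, which equals 14,684,570.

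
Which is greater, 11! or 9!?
11!

11!=39,916,800, 9!=362,880. 11! > 9!.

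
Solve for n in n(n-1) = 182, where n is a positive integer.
n² − n − 182 = 0, so n = (1 ± √(1 + 4·182))/2 = (1 ± √729)/2 = (1 ± 27)/2, i.e. n = 14 or n = -13. Taking the positive root, n = 14 (check: 14×13 = 182).
Final answer: 14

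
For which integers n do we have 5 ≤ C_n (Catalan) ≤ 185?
3, 4, 5, 6

Solution: C_2=2; C_3=5; C_4=14; C_5=42; C_6=132; C_7=429. So valid n = 3, 4, 5, 6.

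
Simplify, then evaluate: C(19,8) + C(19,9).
167,960

Solution: By Pascal's identity: C(20,9) = 167,960.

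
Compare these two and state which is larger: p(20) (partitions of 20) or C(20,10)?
C(20,10)

Working:
Pentagonal recurrence p(n) = p(n−1) + p(n−2) − p(n−5) − p(n−7) + …: p(20) = p(19) + p(18) − p(15) − p(13) + p(8) + p(5) = 490 + 385 − 176 − 101 + 22 + 7 = 627; C(20,10) = 184,756.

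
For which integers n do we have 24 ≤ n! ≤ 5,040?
4, 5, 6, 7

Explanation: n! is strictly increasing; 4! = 24 and 7! = 5,040, so valid n = 4, 5, 6, 7.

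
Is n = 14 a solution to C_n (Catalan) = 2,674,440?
C_14 = C(28,14)/(14+1) = 40,116,600/15 = 2,674,440, which equals 2,674,440.
Final answer: Yes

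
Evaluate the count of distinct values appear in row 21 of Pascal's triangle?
11

Solution: Row 21 has entries C(21,0)..C(21,21); by symmetry C(21,k)=C(21,21-k), giving 11 distinct values.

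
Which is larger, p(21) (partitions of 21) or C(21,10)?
C(21,10)

Solution: Pentagonal recurrence p(n) = p(n−1) + p(n−2) − p(n−5) − p(n−7) + …: p(21) = p(20) + p(19) − p(16) − p(14) + p(9) + p(6) = 627 + 490 − 231 − 135 + 30 + 11 = 792; C(21,10) = 352,716.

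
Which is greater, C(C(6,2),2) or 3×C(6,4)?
C(C(6,2),2)

C(C(6,2),2)=105, 3×C(6,4)=45.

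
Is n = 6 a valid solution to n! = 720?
Yes

Working:
6! = 6·5! = 6·120 = 720, which equals 720.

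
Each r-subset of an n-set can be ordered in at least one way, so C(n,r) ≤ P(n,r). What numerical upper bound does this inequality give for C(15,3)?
2,730

Working:
P(15,3) = 15·14·13 = 2,730, so C(15,3) ≤ 2,730. (The bound is loose by a factor of 3! = 6: C(15,3) = 2,730/6 = 455.)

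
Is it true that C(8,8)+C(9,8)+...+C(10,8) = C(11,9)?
True
Hockey stick identity gives Σ = C(11,9) = 55; RHS C(11,9) = 55.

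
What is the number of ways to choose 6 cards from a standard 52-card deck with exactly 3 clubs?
13 clubs and 39 non-clubs: C(13,3) × C(39,3) = 286 × 9139 = 2,613,754.

Answer: 2,613,754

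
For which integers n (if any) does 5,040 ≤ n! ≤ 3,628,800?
7, 8, 9, 10

Working:
n! is strictly increasing; 7! = 5,040 and 10! = 3,628,800, so valid n = 7, 8, 9, 10.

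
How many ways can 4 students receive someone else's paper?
9

Explanation: Using D(n) = (n-1)[D(n-1) + D(n-2)]:
D(4) = (4-1) × [D(3) + D(2)]
      = 3 × [2 + 1]
      = 3 × 3
      = 9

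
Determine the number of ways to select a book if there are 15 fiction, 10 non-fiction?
25

Explanation: By the addition principle: 15 + 10 = 25.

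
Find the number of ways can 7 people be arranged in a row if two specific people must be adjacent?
1,440

Reasoning: Treat pair as unit: (7-1)! arrangements × 2 internal orders = 1,440.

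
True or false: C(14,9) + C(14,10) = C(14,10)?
Pascal's identity gives C(15,10) = 3,003, whereas C(14,10) = 1,001.
Final answer: False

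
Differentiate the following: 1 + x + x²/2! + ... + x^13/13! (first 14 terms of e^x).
Differentiating term by term gives the first 13 terms of e^x.

Answer: 1 + x + x²/2! + ... + x^12/12!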